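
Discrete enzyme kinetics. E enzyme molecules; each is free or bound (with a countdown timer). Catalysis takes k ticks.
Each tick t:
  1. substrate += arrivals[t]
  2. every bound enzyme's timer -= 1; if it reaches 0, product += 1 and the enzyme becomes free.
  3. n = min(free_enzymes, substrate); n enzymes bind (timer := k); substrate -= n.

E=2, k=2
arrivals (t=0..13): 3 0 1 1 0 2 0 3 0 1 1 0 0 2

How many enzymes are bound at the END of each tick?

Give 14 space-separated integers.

t=0: arr=3 -> substrate=1 bound=2 product=0
t=1: arr=0 -> substrate=1 bound=2 product=0
t=2: arr=1 -> substrate=0 bound=2 product=2
t=3: arr=1 -> substrate=1 bound=2 product=2
t=4: arr=0 -> substrate=0 bound=1 product=4
t=5: arr=2 -> substrate=1 bound=2 product=4
t=6: arr=0 -> substrate=0 bound=2 product=5
t=7: arr=3 -> substrate=2 bound=2 product=6
t=8: arr=0 -> substrate=1 bound=2 product=7
t=9: arr=1 -> substrate=1 bound=2 product=8
t=10: arr=1 -> substrate=1 bound=2 product=9
t=11: arr=0 -> substrate=0 bound=2 product=10
t=12: arr=0 -> substrate=0 bound=1 product=11
t=13: arr=2 -> substrate=0 bound=2 product=12

Answer: 2 2 2 2 1 2 2 2 2 2 2 2 1 2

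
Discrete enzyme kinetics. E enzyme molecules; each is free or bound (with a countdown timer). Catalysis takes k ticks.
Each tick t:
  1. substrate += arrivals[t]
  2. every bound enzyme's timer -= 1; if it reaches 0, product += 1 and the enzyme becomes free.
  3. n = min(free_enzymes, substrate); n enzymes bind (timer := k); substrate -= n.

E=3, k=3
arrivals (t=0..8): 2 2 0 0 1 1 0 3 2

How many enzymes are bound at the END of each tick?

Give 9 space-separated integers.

t=0: arr=2 -> substrate=0 bound=2 product=0
t=1: arr=2 -> substrate=1 bound=3 product=0
t=2: arr=0 -> substrate=1 bound=3 product=0
t=3: arr=0 -> substrate=0 bound=2 product=2
t=4: arr=1 -> substrate=0 bound=2 product=3
t=5: arr=1 -> substrate=0 bound=3 product=3
t=6: arr=0 -> substrate=0 bound=2 product=4
t=7: arr=3 -> substrate=1 bound=3 product=5
t=8: arr=2 -> substrate=2 bound=3 product=6

Answer: 2 3 3 2 2 3 2 3 3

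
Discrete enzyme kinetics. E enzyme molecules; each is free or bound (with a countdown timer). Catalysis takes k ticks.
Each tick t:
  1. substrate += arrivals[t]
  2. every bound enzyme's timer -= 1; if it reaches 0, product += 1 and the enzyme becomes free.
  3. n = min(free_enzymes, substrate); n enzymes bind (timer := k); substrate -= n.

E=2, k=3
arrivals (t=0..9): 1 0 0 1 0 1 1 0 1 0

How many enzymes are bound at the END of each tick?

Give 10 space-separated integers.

t=0: arr=1 -> substrate=0 bound=1 product=0
t=1: arr=0 -> substrate=0 bound=1 product=0
t=2: arr=0 -> substrate=0 bound=1 product=0
t=3: arr=1 -> substrate=0 bound=1 product=1
t=4: arr=0 -> substrate=0 bound=1 product=1
t=5: arr=1 -> substrate=0 bound=2 product=1
t=6: arr=1 -> substrate=0 bound=2 product=2
t=7: arr=0 -> substrate=0 bound=2 product=2
t=8: arr=1 -> substrate=0 bound=2 product=3
t=9: arr=0 -> substrate=0 bound=1 product=4

Answer: 1 1 1 1 1 2 2 2 2 1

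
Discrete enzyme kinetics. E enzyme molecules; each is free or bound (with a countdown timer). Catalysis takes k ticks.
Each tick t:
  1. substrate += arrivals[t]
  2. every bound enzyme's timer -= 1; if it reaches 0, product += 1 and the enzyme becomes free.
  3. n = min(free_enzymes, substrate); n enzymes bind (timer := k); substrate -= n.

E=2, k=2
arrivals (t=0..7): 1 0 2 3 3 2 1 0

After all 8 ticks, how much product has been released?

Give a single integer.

Answer: 5

Derivation:
t=0: arr=1 -> substrate=0 bound=1 product=0
t=1: arr=0 -> substrate=0 bound=1 product=0
t=2: arr=2 -> substrate=0 bound=2 product=1
t=3: arr=3 -> substrate=3 bound=2 product=1
t=4: arr=3 -> substrate=4 bound=2 product=3
t=5: arr=2 -> substrate=6 bound=2 product=3
t=6: arr=1 -> substrate=5 bound=2 product=5
t=7: arr=0 -> substrate=5 bound=2 product=5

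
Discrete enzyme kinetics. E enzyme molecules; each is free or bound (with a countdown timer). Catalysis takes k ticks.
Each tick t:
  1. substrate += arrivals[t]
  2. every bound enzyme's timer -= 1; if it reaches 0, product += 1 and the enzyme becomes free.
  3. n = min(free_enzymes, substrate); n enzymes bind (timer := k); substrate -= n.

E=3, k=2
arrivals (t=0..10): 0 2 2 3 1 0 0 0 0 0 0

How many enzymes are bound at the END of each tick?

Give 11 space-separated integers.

t=0: arr=0 -> substrate=0 bound=0 product=0
t=1: arr=2 -> substrate=0 bound=2 product=0
t=2: arr=2 -> substrate=1 bound=3 product=0
t=3: arr=3 -> substrate=2 bound=3 product=2
t=4: arr=1 -> substrate=2 bound=3 product=3
t=5: arr=0 -> substrate=0 bound=3 product=5
t=6: arr=0 -> substrate=0 bound=2 product=6
t=7: arr=0 -> substrate=0 bound=0 product=8
t=8: arr=0 -> substrate=0 bound=0 product=8
t=9: arr=0 -> substrate=0 bound=0 product=8
t=10: arr=0 -> substrate=0 bound=0 product=8

Answer: 0 2 3 3 3 3 2 0 0 0 0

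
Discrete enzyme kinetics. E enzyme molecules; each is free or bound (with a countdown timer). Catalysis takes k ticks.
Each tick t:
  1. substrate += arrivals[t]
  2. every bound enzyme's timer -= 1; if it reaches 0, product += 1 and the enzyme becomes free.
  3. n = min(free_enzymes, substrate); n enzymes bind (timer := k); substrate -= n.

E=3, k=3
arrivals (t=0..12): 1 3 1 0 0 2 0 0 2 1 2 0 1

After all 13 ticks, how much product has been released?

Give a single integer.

t=0: arr=1 -> substrate=0 bound=1 product=0
t=1: arr=3 -> substrate=1 bound=3 product=0
t=2: arr=1 -> substrate=2 bound=3 product=0
t=3: arr=0 -> substrate=1 bound=3 product=1
t=4: arr=0 -> substrate=0 bound=2 product=3
t=5: arr=2 -> substrate=1 bound=3 product=3
t=6: arr=0 -> substrate=0 bound=3 product=4
t=7: arr=0 -> substrate=0 bound=2 product=5
t=8: arr=2 -> substrate=0 bound=3 product=6
t=9: arr=1 -> substrate=0 bound=3 product=7
t=10: arr=2 -> substrate=2 bound=3 product=7
t=11: arr=0 -> substrate=0 bound=3 product=9
t=12: arr=1 -> substrate=0 bound=3 product=10

Answer: 10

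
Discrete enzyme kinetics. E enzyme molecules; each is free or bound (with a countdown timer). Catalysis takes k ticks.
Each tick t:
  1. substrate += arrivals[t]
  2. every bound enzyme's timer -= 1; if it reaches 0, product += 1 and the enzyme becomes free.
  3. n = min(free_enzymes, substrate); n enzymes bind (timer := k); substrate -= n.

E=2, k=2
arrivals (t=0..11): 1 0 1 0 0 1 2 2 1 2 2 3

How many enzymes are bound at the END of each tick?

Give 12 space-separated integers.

Answer: 1 1 1 1 0 1 2 2 2 2 2 2

Derivation:
t=0: arr=1 -> substrate=0 bound=1 product=0
t=1: arr=0 -> substrate=0 bound=1 product=0
t=2: arr=1 -> substrate=0 bound=1 product=1
t=3: arr=0 -> substrate=0 bound=1 product=1
t=4: arr=0 -> substrate=0 bound=0 product=2
t=5: arr=1 -> substrate=0 bound=1 product=2
t=6: arr=2 -> substrate=1 bound=2 product=2
t=7: arr=2 -> substrate=2 bound=2 product=3
t=8: arr=1 -> substrate=2 bound=2 product=4
t=9: arr=2 -> substrate=3 bound=2 product=5
t=10: arr=2 -> substrate=4 bound=2 product=6
t=11: arr=3 -> substrate=6 bound=2 product=7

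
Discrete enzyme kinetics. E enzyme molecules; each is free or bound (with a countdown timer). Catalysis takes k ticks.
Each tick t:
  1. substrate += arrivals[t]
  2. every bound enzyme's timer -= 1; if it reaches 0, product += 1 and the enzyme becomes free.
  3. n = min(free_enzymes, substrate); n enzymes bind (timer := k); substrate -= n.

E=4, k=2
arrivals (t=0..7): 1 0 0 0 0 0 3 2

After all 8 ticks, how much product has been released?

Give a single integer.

t=0: arr=1 -> substrate=0 bound=1 product=0
t=1: arr=0 -> substrate=0 bound=1 product=0
t=2: arr=0 -> substrate=0 bound=0 product=1
t=3: arr=0 -> substrate=0 bound=0 product=1
t=4: arr=0 -> substrate=0 bound=0 product=1
t=5: arr=0 -> substrate=0 bound=0 product=1
t=6: arr=3 -> substrate=0 bound=3 product=1
t=7: arr=2 -> substrate=1 bound=4 product=1

Answer: 1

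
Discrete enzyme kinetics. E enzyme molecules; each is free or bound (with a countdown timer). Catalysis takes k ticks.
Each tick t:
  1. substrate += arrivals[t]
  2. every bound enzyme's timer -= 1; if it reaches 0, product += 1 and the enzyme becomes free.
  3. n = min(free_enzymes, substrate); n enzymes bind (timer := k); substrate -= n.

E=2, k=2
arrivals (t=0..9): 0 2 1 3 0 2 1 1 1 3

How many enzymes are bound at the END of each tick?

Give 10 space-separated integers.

t=0: arr=0 -> substrate=0 bound=0 product=0
t=1: arr=2 -> substrate=0 bound=2 product=0
t=2: arr=1 -> substrate=1 bound=2 product=0
t=3: arr=3 -> substrate=2 bound=2 product=2
t=4: arr=0 -> substrate=2 bound=2 product=2
t=5: arr=2 -> substrate=2 bound=2 product=4
t=6: arr=1 -> substrate=3 bound=2 product=4
t=7: arr=1 -> substrate=2 bound=2 product=6
t=8: arr=1 -> substrate=3 bound=2 product=6
t=9: arr=3 -> substrate=4 bound=2 product=8

Answer: 0 2 2 2 2 2 2 2 2 2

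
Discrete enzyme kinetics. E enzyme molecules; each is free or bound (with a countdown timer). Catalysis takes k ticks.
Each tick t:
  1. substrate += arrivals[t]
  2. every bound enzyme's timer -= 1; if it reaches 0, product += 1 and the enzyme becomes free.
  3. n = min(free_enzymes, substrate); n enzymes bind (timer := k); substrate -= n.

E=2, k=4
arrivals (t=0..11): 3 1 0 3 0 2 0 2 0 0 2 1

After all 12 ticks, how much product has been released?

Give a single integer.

Answer: 4

Derivation:
t=0: arr=3 -> substrate=1 bound=2 product=0
t=1: arr=1 -> substrate=2 bound=2 product=0
t=2: arr=0 -> substrate=2 bound=2 product=0
t=3: arr=3 -> substrate=5 bound=2 product=0
t=4: arr=0 -> substrate=3 bound=2 product=2
t=5: arr=2 -> substrate=5 bound=2 product=2
t=6: arr=0 -> substrate=5 bound=2 product=2
t=7: arr=2 -> substrate=7 bound=2 product=2
t=8: arr=0 -> substrate=5 bound=2 product=4
t=9: arr=0 -> substrate=5 bound=2 product=4
t=10: arr=2 -> substrate=7 bound=2 product=4
t=11: arr=1 -> substrate=8 bound=2 product=4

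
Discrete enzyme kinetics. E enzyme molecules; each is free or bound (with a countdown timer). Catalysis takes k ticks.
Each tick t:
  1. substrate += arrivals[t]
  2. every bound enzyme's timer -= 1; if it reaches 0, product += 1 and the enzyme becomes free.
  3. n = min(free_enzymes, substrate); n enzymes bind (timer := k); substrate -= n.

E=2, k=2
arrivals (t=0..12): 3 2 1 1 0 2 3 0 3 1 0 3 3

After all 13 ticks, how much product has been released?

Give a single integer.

t=0: arr=3 -> substrate=1 bound=2 product=0
t=1: arr=2 -> substrate=3 bound=2 product=0
t=2: arr=1 -> substrate=2 bound=2 product=2
t=3: arr=1 -> substrate=3 bound=2 product=2
t=4: arr=0 -> substrate=1 bound=2 product=4
t=5: arr=2 -> substrate=3 bound=2 product=4
t=6: arr=3 -> substrate=4 bound=2 product=6
t=7: arr=0 -> substrate=4 bound=2 product=6
t=8: arr=3 -> substrate=5 bound=2 product=8
t=9: arr=1 -> substrate=6 bound=2 product=8
t=10: arr=0 -> substrate=4 bound=2 product=10
t=11: arr=3 -> substrate=7 bound=2 product=10
t=12: arr=3 -> substrate=8 bound=2 product=12

Answer: 12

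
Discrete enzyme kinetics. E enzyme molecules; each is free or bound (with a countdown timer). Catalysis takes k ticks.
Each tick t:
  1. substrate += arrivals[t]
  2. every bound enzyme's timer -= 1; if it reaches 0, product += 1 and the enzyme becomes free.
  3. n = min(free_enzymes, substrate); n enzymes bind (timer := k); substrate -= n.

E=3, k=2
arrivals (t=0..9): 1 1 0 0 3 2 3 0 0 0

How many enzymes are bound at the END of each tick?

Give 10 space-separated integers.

t=0: arr=1 -> substrate=0 bound=1 product=0
t=1: arr=1 -> substrate=0 bound=2 product=0
t=2: arr=0 -> substrate=0 bound=1 product=1
t=3: arr=0 -> substrate=0 bound=0 product=2
t=4: arr=3 -> substrate=0 bound=3 product=2
t=5: arr=2 -> substrate=2 bound=3 product=2
t=6: arr=3 -> substrate=2 bound=3 product=5
t=7: arr=0 -> substrate=2 bound=3 product=5
t=8: arr=0 -> substrate=0 bound=2 product=8
t=9: arr=0 -> substrate=0 bound=2 product=8

Answer: 1 2 1 0 3 3 3 3 2 2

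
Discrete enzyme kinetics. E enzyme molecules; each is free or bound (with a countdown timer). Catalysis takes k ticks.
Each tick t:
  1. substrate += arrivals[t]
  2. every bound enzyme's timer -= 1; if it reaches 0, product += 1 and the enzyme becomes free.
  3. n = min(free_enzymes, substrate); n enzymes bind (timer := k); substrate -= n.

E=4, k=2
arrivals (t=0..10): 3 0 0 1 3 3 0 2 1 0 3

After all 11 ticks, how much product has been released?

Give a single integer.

Answer: 13

Derivation:
t=0: arr=3 -> substrate=0 bound=3 product=0
t=1: arr=0 -> substrate=0 bound=3 product=0
t=2: arr=0 -> substrate=0 bound=0 product=3
t=3: arr=1 -> substrate=0 bound=1 product=3
t=4: arr=3 -> substrate=0 bound=4 product=3
t=5: arr=3 -> substrate=2 bound=4 product=4
t=6: arr=0 -> substrate=0 bound=3 product=7
t=7: arr=2 -> substrate=0 bound=4 product=8
t=8: arr=1 -> substrate=0 bound=3 product=10
t=9: arr=0 -> substrate=0 bound=1 product=12
t=10: arr=3 -> substrate=0 bound=3 product=13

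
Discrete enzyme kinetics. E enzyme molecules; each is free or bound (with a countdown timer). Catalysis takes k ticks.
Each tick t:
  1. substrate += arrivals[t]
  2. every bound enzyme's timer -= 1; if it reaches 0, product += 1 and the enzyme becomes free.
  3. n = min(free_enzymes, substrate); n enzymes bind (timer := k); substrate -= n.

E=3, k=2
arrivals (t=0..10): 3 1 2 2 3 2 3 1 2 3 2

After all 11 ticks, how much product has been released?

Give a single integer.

Answer: 15

Derivation:
t=0: arr=3 -> substrate=0 bound=3 product=0
t=1: arr=1 -> substrate=1 bound=3 product=0
t=2: arr=2 -> substrate=0 bound=3 product=3
t=3: arr=2 -> substrate=2 bound=3 product=3
t=4: arr=3 -> substrate=2 bound=3 product=6
t=5: arr=2 -> substrate=4 bound=3 product=6
t=6: arr=3 -> substrate=4 bound=3 product=9
t=7: arr=1 -> substrate=5 bound=3 product=9
t=8: arr=2 -> substrate=4 bound=3 product=12
t=9: arr=3 -> substrate=7 bound=3 product=12
t=10: arr=2 -> substrate=6 bound=3 product=15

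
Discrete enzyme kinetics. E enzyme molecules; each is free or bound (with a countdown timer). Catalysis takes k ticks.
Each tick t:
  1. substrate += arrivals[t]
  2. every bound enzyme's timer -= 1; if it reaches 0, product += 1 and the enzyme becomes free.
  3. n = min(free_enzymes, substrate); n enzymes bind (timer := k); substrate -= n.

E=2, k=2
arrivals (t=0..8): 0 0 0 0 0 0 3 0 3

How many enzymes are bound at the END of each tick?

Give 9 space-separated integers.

Answer: 0 0 0 0 0 0 2 2 2

Derivation:
t=0: arr=0 -> substrate=0 bound=0 product=0
t=1: arr=0 -> substrate=0 bound=0 product=0
t=2: arr=0 -> substrate=0 bound=0 product=0
t=3: arr=0 -> substrate=0 bound=0 product=0
t=4: arr=0 -> substrate=0 bound=0 product=0
t=5: arr=0 -> substrate=0 bound=0 product=0
t=6: arr=3 -> substrate=1 bound=2 product=0
t=7: arr=0 -> substrate=1 bound=2 product=0
t=8: arr=3 -> substrate=2 bound=2 product=2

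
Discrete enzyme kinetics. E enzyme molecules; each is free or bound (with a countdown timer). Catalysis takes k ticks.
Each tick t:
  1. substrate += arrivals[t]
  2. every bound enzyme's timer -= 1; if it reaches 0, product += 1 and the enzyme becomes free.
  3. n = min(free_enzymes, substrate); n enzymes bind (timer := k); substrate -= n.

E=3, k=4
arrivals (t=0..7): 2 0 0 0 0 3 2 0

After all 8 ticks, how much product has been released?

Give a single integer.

Answer: 2

Derivation:
t=0: arr=2 -> substrate=0 bound=2 product=0
t=1: arr=0 -> substrate=0 bound=2 product=0
t=2: arr=0 -> substrate=0 bound=2 product=0
t=3: arr=0 -> substrate=0 bound=2 product=0
t=4: arr=0 -> substrate=0 bound=0 product=2
t=5: arr=3 -> substrate=0 bound=3 product=2
t=6: arr=2 -> substrate=2 bound=3 product=2
t=7: arr=0 -> substrate=2 bound=3 product=2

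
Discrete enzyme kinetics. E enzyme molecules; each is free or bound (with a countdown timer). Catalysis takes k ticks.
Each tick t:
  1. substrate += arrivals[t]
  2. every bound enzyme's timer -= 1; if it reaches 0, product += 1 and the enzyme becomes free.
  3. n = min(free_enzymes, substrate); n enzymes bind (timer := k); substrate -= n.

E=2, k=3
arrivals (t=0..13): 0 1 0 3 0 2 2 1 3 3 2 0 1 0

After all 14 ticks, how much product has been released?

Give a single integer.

Answer: 7

Derivation:
t=0: arr=0 -> substrate=0 bound=0 product=0
t=1: arr=1 -> substrate=0 bound=1 product=0
t=2: arr=0 -> substrate=0 bound=1 product=0
t=3: arr=3 -> substrate=2 bound=2 product=0
t=4: arr=0 -> substrate=1 bound=2 product=1
t=5: arr=2 -> substrate=3 bound=2 product=1
t=6: arr=2 -> substrate=4 bound=2 product=2
t=7: arr=1 -> substrate=4 bound=2 product=3
t=8: arr=3 -> substrate=7 bound=2 product=3
t=9: arr=3 -> substrate=9 bound=2 product=4
t=10: arr=2 -> substrate=10 bound=2 product=5
t=11: arr=0 -> substrate=10 bound=2 product=5
t=12: arr=1 -> substrate=10 bound=2 product=6
t=13: arr=0 -> substrate=9 bound=2 product=7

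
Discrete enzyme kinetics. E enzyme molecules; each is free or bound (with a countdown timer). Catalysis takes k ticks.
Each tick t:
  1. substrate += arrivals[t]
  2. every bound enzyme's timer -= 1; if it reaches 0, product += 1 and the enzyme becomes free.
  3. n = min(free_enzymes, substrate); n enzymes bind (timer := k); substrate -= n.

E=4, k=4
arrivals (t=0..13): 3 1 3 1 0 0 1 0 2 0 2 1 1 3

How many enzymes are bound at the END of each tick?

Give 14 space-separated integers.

t=0: arr=3 -> substrate=0 bound=3 product=0
t=1: arr=1 -> substrate=0 bound=4 product=0
t=2: arr=3 -> substrate=3 bound=4 product=0
t=3: arr=1 -> substrate=4 bound=4 product=0
t=4: arr=0 -> substrate=1 bound=4 product=3
t=5: arr=0 -> substrate=0 bound=4 product=4
t=6: arr=1 -> substrate=1 bound=4 product=4
t=7: arr=0 -> substrate=1 bound=4 product=4
t=8: arr=2 -> substrate=0 bound=4 product=7
t=9: arr=0 -> substrate=0 bound=3 product=8
t=10: arr=2 -> substrate=1 bound=4 product=8
t=11: arr=1 -> substrate=2 bound=4 product=8
t=12: arr=1 -> substrate=0 bound=4 product=11
t=13: arr=3 -> substrate=3 bound=4 product=11

Answer: 3 4 4 4 4 4 4 4 4 3 4 4 4 4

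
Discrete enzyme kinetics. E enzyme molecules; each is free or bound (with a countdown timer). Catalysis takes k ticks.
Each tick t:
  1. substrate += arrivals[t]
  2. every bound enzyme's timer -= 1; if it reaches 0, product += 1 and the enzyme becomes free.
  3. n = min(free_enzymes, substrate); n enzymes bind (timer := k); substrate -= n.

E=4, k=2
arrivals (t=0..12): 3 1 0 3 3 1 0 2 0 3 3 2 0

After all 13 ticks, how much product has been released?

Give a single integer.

t=0: arr=3 -> substrate=0 bound=3 product=0
t=1: arr=1 -> substrate=0 bound=4 product=0
t=2: arr=0 -> substrate=0 bound=1 product=3
t=3: arr=3 -> substrate=0 bound=3 product=4
t=4: arr=3 -> substrate=2 bound=4 product=4
t=5: arr=1 -> substrate=0 bound=4 product=7
t=6: arr=0 -> substrate=0 bound=3 product=8
t=7: arr=2 -> substrate=0 bound=2 product=11
t=8: arr=0 -> substrate=0 bound=2 product=11
t=9: arr=3 -> substrate=0 bound=3 product=13
t=10: arr=3 -> substrate=2 bound=4 product=13
t=11: arr=2 -> substrate=1 bound=4 product=16
t=12: arr=0 -> substrate=0 bound=4 product=17

Answer: 17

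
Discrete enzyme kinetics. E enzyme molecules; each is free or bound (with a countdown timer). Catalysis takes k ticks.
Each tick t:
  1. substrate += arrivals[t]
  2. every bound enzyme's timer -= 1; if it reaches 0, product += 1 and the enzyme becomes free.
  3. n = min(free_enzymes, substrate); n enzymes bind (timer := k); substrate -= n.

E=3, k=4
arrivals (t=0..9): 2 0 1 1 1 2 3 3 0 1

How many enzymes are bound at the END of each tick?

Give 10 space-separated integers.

Answer: 2 2 3 3 3 3 3 3 3 3

Derivation:
t=0: arr=2 -> substrate=0 bound=2 product=0
t=1: arr=0 -> substrate=0 bound=2 product=0
t=2: arr=1 -> substrate=0 bound=3 product=0
t=3: arr=1 -> substrate=1 bound=3 product=0
t=4: arr=1 -> substrate=0 bound=3 product=2
t=5: arr=2 -> substrate=2 bound=3 product=2
t=6: arr=3 -> substrate=4 bound=3 product=3
t=7: arr=3 -> substrate=7 bound=3 product=3
t=8: arr=0 -> substrate=5 bound=3 product=5
t=9: arr=1 -> substrate=6 bound=3 product=5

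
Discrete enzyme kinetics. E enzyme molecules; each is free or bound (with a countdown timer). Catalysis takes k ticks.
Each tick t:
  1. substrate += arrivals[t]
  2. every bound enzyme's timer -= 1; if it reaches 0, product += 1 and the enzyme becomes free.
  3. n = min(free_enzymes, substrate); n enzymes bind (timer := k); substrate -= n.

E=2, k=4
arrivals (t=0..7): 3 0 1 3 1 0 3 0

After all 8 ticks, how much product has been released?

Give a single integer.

t=0: arr=3 -> substrate=1 bound=2 product=0
t=1: arr=0 -> substrate=1 bound=2 product=0
t=2: arr=1 -> substrate=2 bound=2 product=0
t=3: arr=3 -> substrate=5 bound=2 product=0
t=4: arr=1 -> substrate=4 bound=2 product=2
t=5: arr=0 -> substrate=4 bound=2 product=2
t=6: arr=3 -> substrate=7 bound=2 product=2
t=7: arr=0 -> substrate=7 bound=2 product=2

Answer: 2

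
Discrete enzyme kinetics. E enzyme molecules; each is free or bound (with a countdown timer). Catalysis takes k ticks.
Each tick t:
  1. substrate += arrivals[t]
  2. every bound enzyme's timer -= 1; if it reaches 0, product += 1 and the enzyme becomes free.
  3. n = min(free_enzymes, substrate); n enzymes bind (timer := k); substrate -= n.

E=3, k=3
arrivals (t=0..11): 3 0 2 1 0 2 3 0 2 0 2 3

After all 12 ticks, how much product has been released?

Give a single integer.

Answer: 9

Derivation:
t=0: arr=3 -> substrate=0 bound=3 product=0
t=1: arr=0 -> substrate=0 bound=3 product=0
t=2: arr=2 -> substrate=2 bound=3 product=0
t=3: arr=1 -> substrate=0 bound=3 product=3
t=4: arr=0 -> substrate=0 bound=3 product=3
t=5: arr=2 -> substrate=2 bound=3 product=3
t=6: arr=3 -> substrate=2 bound=3 product=6
t=7: arr=0 -> substrate=2 bound=3 product=6
t=8: arr=2 -> substrate=4 bound=3 product=6
t=9: arr=0 -> substrate=1 bound=3 product=9
t=10: arr=2 -> substrate=3 bound=3 product=9
t=11: arr=3 -> substrate=6 bound=3 product=9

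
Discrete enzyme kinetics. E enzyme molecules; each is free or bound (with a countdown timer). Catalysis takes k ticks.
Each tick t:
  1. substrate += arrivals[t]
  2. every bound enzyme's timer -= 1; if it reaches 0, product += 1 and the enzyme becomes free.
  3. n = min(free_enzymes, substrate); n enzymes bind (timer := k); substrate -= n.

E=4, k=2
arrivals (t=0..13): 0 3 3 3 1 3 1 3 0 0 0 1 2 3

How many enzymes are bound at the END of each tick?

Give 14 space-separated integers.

Answer: 0 3 4 4 4 4 4 4 4 2 1 1 3 4

Derivation:
t=0: arr=0 -> substrate=0 bound=0 product=0
t=1: arr=3 -> substrate=0 bound=3 product=0
t=2: arr=3 -> substrate=2 bound=4 product=0
t=3: arr=3 -> substrate=2 bound=4 product=3
t=4: arr=1 -> substrate=2 bound=4 product=4
t=5: arr=3 -> substrate=2 bound=4 product=7
t=6: arr=1 -> substrate=2 bound=4 product=8
t=7: arr=3 -> substrate=2 bound=4 product=11
t=8: arr=0 -> substrate=1 bound=4 product=12
t=9: arr=0 -> substrate=0 bound=2 product=15
t=10: arr=0 -> substrate=0 bound=1 product=16
t=11: arr=1 -> substrate=0 bound=1 product=17
t=12: arr=2 -> substrate=0 bound=3 product=17
t=13: arr=3 -> substrate=1 bound=4 product=18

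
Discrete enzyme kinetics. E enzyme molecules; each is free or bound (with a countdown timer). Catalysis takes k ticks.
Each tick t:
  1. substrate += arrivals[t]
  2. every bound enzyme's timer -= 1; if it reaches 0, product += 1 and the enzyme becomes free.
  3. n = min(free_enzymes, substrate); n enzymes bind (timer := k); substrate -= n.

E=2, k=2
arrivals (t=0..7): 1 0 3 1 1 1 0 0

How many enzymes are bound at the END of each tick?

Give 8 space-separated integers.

Answer: 1 1 2 2 2 2 2 2

Derivation:
t=0: arr=1 -> substrate=0 bound=1 product=0
t=1: arr=0 -> substrate=0 bound=1 product=0
t=2: arr=3 -> substrate=1 bound=2 product=1
t=3: arr=1 -> substrate=2 bound=2 product=1
t=4: arr=1 -> substrate=1 bound=2 product=3
t=5: arr=1 -> substrate=2 bound=2 product=3
t=6: arr=0 -> substrate=0 bound=2 product=5
t=7: arr=0 -> substrate=0 bound=2 product=5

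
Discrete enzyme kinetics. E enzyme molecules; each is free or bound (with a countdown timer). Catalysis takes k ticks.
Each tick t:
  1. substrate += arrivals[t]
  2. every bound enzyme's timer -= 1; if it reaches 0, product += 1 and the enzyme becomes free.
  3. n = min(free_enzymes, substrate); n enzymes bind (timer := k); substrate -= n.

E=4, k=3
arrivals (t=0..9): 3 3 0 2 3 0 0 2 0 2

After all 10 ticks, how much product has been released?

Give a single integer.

t=0: arr=3 -> substrate=0 bound=3 product=0
t=1: arr=3 -> substrate=2 bound=4 product=0
t=2: arr=0 -> substrate=2 bound=4 product=0
t=3: arr=2 -> substrate=1 bound=4 product=3
t=4: arr=3 -> substrate=3 bound=4 product=4
t=5: arr=0 -> substrate=3 bound=4 product=4
t=6: arr=0 -> substrate=0 bound=4 product=7
t=7: arr=2 -> substrate=1 bound=4 product=8
t=8: arr=0 -> substrate=1 bound=4 product=8
t=9: arr=2 -> substrate=0 bound=4 product=11

Answer: 11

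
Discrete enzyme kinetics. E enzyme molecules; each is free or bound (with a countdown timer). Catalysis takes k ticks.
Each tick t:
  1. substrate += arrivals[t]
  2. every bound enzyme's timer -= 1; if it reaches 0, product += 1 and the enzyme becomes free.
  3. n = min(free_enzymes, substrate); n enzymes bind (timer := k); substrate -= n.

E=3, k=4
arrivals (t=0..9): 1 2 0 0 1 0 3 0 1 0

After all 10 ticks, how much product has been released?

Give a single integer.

Answer: 4

Derivation:
t=0: arr=1 -> substrate=0 bound=1 product=0
t=1: arr=2 -> substrate=0 bound=3 product=0
t=2: arr=0 -> substrate=0 bound=3 product=0
t=3: arr=0 -> substrate=0 bound=3 product=0
t=4: arr=1 -> substrate=0 bound=3 product=1
t=5: arr=0 -> substrate=0 bound=1 product=3
t=6: arr=3 -> substrate=1 bound=3 product=3
t=7: arr=0 -> substrate=1 bound=3 product=3
t=8: arr=1 -> substrate=1 bound=3 product=4
t=9: arr=0 -> substrate=1 bound=3 product=4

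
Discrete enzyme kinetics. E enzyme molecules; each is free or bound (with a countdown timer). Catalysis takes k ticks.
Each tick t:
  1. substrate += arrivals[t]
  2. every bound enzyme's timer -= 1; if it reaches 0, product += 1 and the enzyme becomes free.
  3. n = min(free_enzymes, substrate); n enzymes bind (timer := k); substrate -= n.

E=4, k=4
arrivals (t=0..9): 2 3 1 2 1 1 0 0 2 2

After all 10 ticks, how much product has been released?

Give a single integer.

Answer: 8

Derivation:
t=0: arr=2 -> substrate=0 bound=2 product=0
t=1: arr=3 -> substrate=1 bound=4 product=0
t=2: arr=1 -> substrate=2 bound=4 product=0
t=3: arr=2 -> substrate=4 bound=4 product=0
t=4: arr=1 -> substrate=3 bound=4 product=2
t=5: arr=1 -> substrate=2 bound=4 product=4
t=6: arr=0 -> substrate=2 bound=4 product=4
t=7: arr=0 -> substrate=2 bound=4 product=4
t=8: arr=2 -> substrate=2 bound=4 product=6
t=9: arr=2 -> substrate=2 bound=4 product=8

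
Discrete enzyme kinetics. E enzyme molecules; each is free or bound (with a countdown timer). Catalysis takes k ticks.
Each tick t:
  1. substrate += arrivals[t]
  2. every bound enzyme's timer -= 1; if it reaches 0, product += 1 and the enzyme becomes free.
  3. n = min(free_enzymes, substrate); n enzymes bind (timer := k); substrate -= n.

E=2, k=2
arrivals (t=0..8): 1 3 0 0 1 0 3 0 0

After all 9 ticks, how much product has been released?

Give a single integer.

t=0: arr=1 -> substrate=0 bound=1 product=0
t=1: arr=3 -> substrate=2 bound=2 product=0
t=2: arr=0 -> substrate=1 bound=2 product=1
t=3: arr=0 -> substrate=0 bound=2 product=2
t=4: arr=1 -> substrate=0 bound=2 product=3
t=5: arr=0 -> substrate=0 bound=1 product=4
t=6: arr=3 -> substrate=1 bound=2 product=5
t=7: arr=0 -> substrate=1 bound=2 product=5
t=8: arr=0 -> substrate=0 bound=1 product=7

Answer: 7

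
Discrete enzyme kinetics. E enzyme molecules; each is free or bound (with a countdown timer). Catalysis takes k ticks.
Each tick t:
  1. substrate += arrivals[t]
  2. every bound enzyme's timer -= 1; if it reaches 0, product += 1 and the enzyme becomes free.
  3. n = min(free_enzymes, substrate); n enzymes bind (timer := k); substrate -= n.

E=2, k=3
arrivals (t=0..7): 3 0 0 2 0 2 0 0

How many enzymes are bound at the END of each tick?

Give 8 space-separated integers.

t=0: arr=3 -> substrate=1 bound=2 product=0
t=1: arr=0 -> substrate=1 bound=2 product=0
t=2: arr=0 -> substrate=1 bound=2 product=0
t=3: arr=2 -> substrate=1 bound=2 product=2
t=4: arr=0 -> substrate=1 bound=2 product=2
t=5: arr=2 -> substrate=3 bound=2 product=2
t=6: arr=0 -> substrate=1 bound=2 product=4
t=7: arr=0 -> substrate=1 bound=2 product=4

Answer: 2 2 2 2 2 2 2 2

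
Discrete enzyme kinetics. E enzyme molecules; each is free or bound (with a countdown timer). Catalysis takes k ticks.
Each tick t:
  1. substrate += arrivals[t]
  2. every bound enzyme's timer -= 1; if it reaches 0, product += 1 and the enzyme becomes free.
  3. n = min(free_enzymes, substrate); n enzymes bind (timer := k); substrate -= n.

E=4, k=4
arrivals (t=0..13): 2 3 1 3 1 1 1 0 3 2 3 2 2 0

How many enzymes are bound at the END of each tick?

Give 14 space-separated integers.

Answer: 2 4 4 4 4 4 4 4 4 4 4 4 4 4

Derivation:
t=0: arr=2 -> substrate=0 bound=2 product=0
t=1: arr=3 -> substrate=1 bound=4 product=0
t=2: arr=1 -> substrate=2 bound=4 product=0
t=3: arr=3 -> substrate=5 bound=4 product=0
t=4: arr=1 -> substrate=4 bound=4 product=2
t=5: arr=1 -> substrate=3 bound=4 product=4
t=6: arr=1 -> substrate=4 bound=4 product=4
t=7: arr=0 -> substrate=4 bound=4 product=4
t=8: arr=3 -> substrate=5 bound=4 product=6
t=9: arr=2 -> substrate=5 bound=4 product=8
t=10: arr=3 -> substrate=8 bound=4 product=8
t=11: arr=2 -> substrate=10 bound=4 product=8
t=12: arr=2 -> substrate=10 bound=4 product=10
t=13: arr=0 -> substrate=8 bound=4 product=12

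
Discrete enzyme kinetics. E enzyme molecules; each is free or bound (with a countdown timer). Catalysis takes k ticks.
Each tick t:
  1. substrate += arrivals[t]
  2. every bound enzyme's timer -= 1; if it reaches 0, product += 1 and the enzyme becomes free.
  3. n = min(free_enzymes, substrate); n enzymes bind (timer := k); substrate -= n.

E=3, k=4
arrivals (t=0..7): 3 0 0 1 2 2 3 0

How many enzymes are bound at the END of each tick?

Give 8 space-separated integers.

Answer: 3 3 3 3 3 3 3 3

Derivation:
t=0: arr=3 -> substrate=0 bound=3 product=0
t=1: arr=0 -> substrate=0 bound=3 product=0
t=2: arr=0 -> substrate=0 bound=3 product=0
t=3: arr=1 -> substrate=1 bound=3 product=0
t=4: arr=2 -> substrate=0 bound=3 product=3
t=5: arr=2 -> substrate=2 bound=3 product=3
t=6: arr=3 -> substrate=5 bound=3 product=3
t=7: arr=0 -> substrate=5 bound=3 product=3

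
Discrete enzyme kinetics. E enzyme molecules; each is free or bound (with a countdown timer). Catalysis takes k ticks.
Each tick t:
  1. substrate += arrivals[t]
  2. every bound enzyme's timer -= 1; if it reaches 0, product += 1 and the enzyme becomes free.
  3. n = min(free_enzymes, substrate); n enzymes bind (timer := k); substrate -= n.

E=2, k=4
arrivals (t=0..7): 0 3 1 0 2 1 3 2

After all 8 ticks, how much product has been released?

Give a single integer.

t=0: arr=0 -> substrate=0 bound=0 product=0
t=1: arr=3 -> substrate=1 bound=2 product=0
t=2: arr=1 -> substrate=2 bound=2 product=0
t=3: arr=0 -> substrate=2 bound=2 product=0
t=4: arr=2 -> substrate=4 bound=2 product=0
t=5: arr=1 -> substrate=3 bound=2 product=2
t=6: arr=3 -> substrate=6 bound=2 product=2
t=7: arr=2 -> substrate=8 bound=2 product=2

Answer: 2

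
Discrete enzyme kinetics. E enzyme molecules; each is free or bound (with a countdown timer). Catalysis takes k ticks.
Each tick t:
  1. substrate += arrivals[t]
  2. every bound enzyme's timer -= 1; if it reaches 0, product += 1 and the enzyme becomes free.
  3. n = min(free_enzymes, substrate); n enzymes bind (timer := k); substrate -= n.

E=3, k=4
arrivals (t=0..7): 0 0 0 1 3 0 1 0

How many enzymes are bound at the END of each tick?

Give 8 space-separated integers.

t=0: arr=0 -> substrate=0 bound=0 product=0
t=1: arr=0 -> substrate=0 bound=0 product=0
t=2: arr=0 -> substrate=0 bound=0 product=0
t=3: arr=1 -> substrate=0 bound=1 product=0
t=4: arr=3 -> substrate=1 bound=3 product=0
t=5: arr=0 -> substrate=1 bound=3 product=0
t=6: arr=1 -> substrate=2 bound=3 product=0
t=7: arr=0 -> substrate=1 bound=3 product=1

Answer: 0 0 0 1 3 3 3 3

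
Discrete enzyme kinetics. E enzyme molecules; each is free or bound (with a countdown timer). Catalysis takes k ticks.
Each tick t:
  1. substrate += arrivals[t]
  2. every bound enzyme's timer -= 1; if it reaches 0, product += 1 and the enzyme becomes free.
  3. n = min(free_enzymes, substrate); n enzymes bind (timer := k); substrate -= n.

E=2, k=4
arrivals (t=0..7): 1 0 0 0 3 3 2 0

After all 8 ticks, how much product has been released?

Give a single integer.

Answer: 1

Derivation:
t=0: arr=1 -> substrate=0 bound=1 product=0
t=1: arr=0 -> substrate=0 bound=1 product=0
t=2: arr=0 -> substrate=0 bound=1 product=0
t=3: arr=0 -> substrate=0 bound=1 product=0
t=4: arr=3 -> substrate=1 bound=2 product=1
t=5: arr=3 -> substrate=4 bound=2 product=1
t=6: arr=2 -> substrate=6 bound=2 product=1
t=7: arr=0 -> substrate=6 bound=2 product=1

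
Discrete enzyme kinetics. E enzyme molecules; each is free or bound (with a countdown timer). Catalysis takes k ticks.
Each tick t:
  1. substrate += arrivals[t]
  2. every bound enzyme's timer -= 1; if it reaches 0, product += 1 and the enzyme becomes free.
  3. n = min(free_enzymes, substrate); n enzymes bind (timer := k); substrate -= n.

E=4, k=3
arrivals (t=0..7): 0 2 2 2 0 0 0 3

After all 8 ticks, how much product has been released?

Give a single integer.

Answer: 6

Derivation:
t=0: arr=0 -> substrate=0 bound=0 product=0
t=1: arr=2 -> substrate=0 bound=2 product=0
t=2: arr=2 -> substrate=0 bound=4 product=0
t=3: arr=2 -> substrate=2 bound=4 product=0
t=4: arr=0 -> substrate=0 bound=4 product=2
t=5: arr=0 -> substrate=0 bound=2 product=4
t=6: arr=0 -> substrate=0 bound=2 product=4
t=7: arr=3 -> substrate=0 bound=3 product=6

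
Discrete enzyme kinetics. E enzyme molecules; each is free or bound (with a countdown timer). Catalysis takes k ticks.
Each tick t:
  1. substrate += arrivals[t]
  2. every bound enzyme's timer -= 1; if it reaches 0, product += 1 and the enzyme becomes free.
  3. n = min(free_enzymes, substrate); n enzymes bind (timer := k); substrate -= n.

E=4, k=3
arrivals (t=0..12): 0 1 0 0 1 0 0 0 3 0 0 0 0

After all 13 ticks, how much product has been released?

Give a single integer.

t=0: arr=0 -> substrate=0 bound=0 product=0
t=1: arr=1 -> substrate=0 bound=1 product=0
t=2: arr=0 -> substrate=0 bound=1 product=0
t=3: arr=0 -> substrate=0 bound=1 product=0
t=4: arr=1 -> substrate=0 bound=1 product=1
t=5: arr=0 -> substrate=0 bound=1 product=1
t=6: arr=0 -> substrate=0 bound=1 product=1
t=7: arr=0 -> substrate=0 bound=0 product=2
t=8: arr=3 -> substrate=0 bound=3 product=2
t=9: arr=0 -> substrate=0 bound=3 product=2
t=10: arr=0 -> substrate=0 bound=3 product=2
t=11: arr=0 -> substrate=0 bound=0 product=5
t=12: arr=0 -> substrate=0 bound=0 product=5

Answer: 5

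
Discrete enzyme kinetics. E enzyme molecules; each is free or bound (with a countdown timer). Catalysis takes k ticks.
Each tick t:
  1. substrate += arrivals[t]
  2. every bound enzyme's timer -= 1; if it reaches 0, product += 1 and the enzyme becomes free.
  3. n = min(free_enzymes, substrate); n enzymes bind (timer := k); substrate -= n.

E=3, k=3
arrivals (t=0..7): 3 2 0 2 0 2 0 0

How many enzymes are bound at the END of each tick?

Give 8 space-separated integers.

t=0: arr=3 -> substrate=0 bound=3 product=0
t=1: arr=2 -> substrate=2 bound=3 product=0
t=2: arr=0 -> substrate=2 bound=3 product=0
t=3: arr=2 -> substrate=1 bound=3 product=3
t=4: arr=0 -> substrate=1 bound=3 product=3
t=5: arr=2 -> substrate=3 bound=3 product=3
t=6: arr=0 -> substrate=0 bound=3 product=6
t=7: arr=0 -> substrate=0 bound=3 product=6

Answer: 3 3 3 3 3 3 3 3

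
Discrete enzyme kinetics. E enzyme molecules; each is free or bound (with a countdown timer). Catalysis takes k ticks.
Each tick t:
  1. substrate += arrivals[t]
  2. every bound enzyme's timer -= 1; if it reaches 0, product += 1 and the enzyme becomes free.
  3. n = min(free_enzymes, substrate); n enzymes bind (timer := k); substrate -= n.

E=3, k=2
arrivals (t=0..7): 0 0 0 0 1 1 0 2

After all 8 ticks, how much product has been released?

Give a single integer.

t=0: arr=0 -> substrate=0 bound=0 product=0
t=1: arr=0 -> substrate=0 bound=0 product=0
t=2: arr=0 -> substrate=0 bound=0 product=0
t=3: arr=0 -> substrate=0 bound=0 product=0
t=4: arr=1 -> substrate=0 bound=1 product=0
t=5: arr=1 -> substrate=0 bound=2 product=0
t=6: arr=0 -> substrate=0 bound=1 product=1
t=7: arr=2 -> substrate=0 bound=2 product=2

Answer: 2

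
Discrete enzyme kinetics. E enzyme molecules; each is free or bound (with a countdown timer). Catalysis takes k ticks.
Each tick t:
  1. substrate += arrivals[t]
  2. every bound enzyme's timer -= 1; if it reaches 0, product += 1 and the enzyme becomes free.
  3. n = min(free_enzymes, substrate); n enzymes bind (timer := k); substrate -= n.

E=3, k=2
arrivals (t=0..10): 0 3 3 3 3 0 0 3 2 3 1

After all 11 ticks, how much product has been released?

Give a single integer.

t=0: arr=0 -> substrate=0 bound=0 product=0
t=1: arr=3 -> substrate=0 bound=3 product=0
t=2: arr=3 -> substrate=3 bound=3 product=0
t=3: arr=3 -> substrate=3 bound=3 product=3
t=4: arr=3 -> substrate=6 bound=3 product=3
t=5: arr=0 -> substrate=3 bound=3 product=6
t=6: arr=0 -> substrate=3 bound=3 product=6
t=7: arr=3 -> substrate=3 bound=3 product=9
t=8: arr=2 -> substrate=5 bound=3 product=9
t=9: arr=3 -> substrate=5 bound=3 product=12
t=10: arr=1 -> substrate=6 bound=3 product=12

Answer: 12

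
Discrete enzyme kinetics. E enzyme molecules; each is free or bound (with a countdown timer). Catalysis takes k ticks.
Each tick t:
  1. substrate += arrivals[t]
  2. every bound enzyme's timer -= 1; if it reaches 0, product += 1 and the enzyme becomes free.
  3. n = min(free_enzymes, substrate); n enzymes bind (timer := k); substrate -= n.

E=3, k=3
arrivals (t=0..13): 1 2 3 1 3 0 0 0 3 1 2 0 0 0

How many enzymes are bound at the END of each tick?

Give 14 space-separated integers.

Answer: 1 3 3 3 3 3 3 3 3 3 3 3 3 3

Derivation:
t=0: arr=1 -> substrate=0 bound=1 product=0
t=1: arr=2 -> substrate=0 bound=3 product=0
t=2: arr=3 -> substrate=3 bound=3 product=0
t=3: arr=1 -> substrate=3 bound=3 product=1
t=4: arr=3 -> substrate=4 bound=3 product=3
t=5: arr=0 -> substrate=4 bound=3 product=3
t=6: arr=0 -> substrate=3 bound=3 product=4
t=7: arr=0 -> substrate=1 bound=3 product=6
t=8: arr=3 -> substrate=4 bound=3 product=6
t=9: arr=1 -> substrate=4 bound=3 product=7
t=10: arr=2 -> substrate=4 bound=3 product=9
t=11: arr=0 -> substrate=4 bound=3 product=9
t=12: arr=0 -> substrate=3 bound=3 product=10
t=13: arr=0 -> substrate=1 bound=3 product=12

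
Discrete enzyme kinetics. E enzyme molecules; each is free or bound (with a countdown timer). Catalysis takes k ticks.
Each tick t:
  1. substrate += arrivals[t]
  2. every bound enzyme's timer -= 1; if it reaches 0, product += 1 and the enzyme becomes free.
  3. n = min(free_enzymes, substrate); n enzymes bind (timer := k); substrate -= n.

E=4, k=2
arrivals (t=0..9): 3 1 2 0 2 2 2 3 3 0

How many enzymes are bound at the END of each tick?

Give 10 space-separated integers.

Answer: 3 4 3 2 2 4 4 4 4 4

Derivation:
t=0: arr=3 -> substrate=0 bound=3 product=0
t=1: arr=1 -> substrate=0 bound=4 product=0
t=2: arr=2 -> substrate=0 bound=3 product=3
t=3: arr=0 -> substrate=0 bound=2 product=4
t=4: arr=2 -> substrate=0 bound=2 product=6
t=5: arr=2 -> substrate=0 bound=4 product=6
t=6: arr=2 -> substrate=0 bound=4 product=8
t=7: arr=3 -> substrate=1 bound=4 product=10
t=8: arr=3 -> substrate=2 bound=4 product=12
t=9: arr=0 -> substrate=0 bound=4 product=14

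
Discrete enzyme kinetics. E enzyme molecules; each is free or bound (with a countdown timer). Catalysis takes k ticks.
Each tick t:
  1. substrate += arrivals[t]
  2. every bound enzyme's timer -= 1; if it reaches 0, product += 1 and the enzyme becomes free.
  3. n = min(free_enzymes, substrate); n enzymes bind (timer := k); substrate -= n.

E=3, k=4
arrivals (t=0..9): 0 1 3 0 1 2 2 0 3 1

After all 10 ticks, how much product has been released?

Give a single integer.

t=0: arr=0 -> substrate=0 bound=0 product=0
t=1: arr=1 -> substrate=0 bound=1 product=0
t=2: arr=3 -> substrate=1 bound=3 product=0
t=3: arr=0 -> substrate=1 bound=3 product=0
t=4: arr=1 -> substrate=2 bound=3 product=0
t=5: arr=2 -> substrate=3 bound=3 product=1
t=6: arr=2 -> substrate=3 bound=3 product=3
t=7: arr=0 -> substrate=3 bound=3 product=3
t=8: arr=3 -> substrate=6 bound=3 product=3
t=9: arr=1 -> substrate=6 bound=3 product=4

Answer: 4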